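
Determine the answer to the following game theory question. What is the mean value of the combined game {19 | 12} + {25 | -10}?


G1 = {19 | 12}, G2 = {25 | -10}
Each is a switch {a | b} with numbers a > b; its mean value is (a + b)/2, and mean value is additive over game sums: m(G1 + G2) = m(G1) + m(G2).
Mean of G1 = (19 + (12))/2 = 31/2 = 31/2
Mean of G2 = (25 + (-10))/2 = 15/2 = 15/2
Mean of G1 + G2 = 31/2 + 15/2 = 23

23


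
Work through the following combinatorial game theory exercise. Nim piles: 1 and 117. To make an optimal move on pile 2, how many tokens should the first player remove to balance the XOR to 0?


Piles: 1 and 117
Current XOR: 1 XOR 117 = 116 (non-zero, so this is an N-position).
To make the XOR zero, we need to find a move that balances the piles.
For pile 2 (size 117): target = 117 XOR 116 = 1
We reduce pile 2 from 117 to 1.
Tokens removed: 117 - 1 = 116
Verification: 1 XOR 1 = 0

116


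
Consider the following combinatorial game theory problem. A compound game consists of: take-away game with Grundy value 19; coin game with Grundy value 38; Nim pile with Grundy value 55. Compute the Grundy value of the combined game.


By the Sprague-Grundy theorem, the Grundy value of a sum of games is the XOR of individual Grundy values.
take-away game: Grundy value = 19. Running XOR: 0 XOR 19 = 19
coin game: Grundy value = 38. Running XOR: 19 XOR 38 = 53
Nim pile: Grundy value = 55. Running XOR: 53 XOR 55 = 2
The combined Grundy value is 2.

2


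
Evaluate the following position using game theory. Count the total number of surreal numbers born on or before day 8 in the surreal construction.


Day 0: {|} = 0 is born. Count = 1.
Day n: the number of surreal numbers born by day n is 2^(n+1) - 1.
By day 0: 2^1 - 1 = 1
By day 1: 2^2 - 1 = 3
By day 2: 2^3 - 1 = 7
By day 3: 2^4 - 1 = 15
By day 4: 2^5 - 1 = 31
By day 5: 2^6 - 1 = 63
By day 6: 2^7 - 1 = 127
By day 7: 2^8 - 1 = 255
By day 8: 2^9 - 1 = 511
By day 8: 511 surreal numbers.

511


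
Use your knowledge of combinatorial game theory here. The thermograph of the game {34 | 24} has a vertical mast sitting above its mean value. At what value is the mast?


Game = {34 | 24}, a switch {a | b} with numbers a > b.
Its thermograph has left wall a - t and right wall b + t, which meet at t = (a - b)/2, where both equal (a + b)/2. So the mast (mean value) is at (a + b)/2.
Mean = (34 + (24))/2 = 58/2 = 29

29


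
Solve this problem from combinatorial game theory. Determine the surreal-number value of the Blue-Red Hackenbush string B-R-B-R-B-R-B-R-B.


Edges (from ground): B-R-B-R-B-R-B-R-B
By Berlekamp's sign-expansion rule, a Blue-Red Hackenbush stalk has the value of the surreal number whose sign sequence is the edge sequence with B -> + and R -> -.
Sign sequence: +-+-+-+-+
Trace the sign expansion in the surreal number tree, starting from 0:
Edge 1: B (sign +) -> bounds (0, +inf), value = 1
Edge 2: R (sign -) -> bounds (0, 1), value = 1/2
Edge 3: B (sign +) -> bounds (1/2, 1), value = 3/4
Edge 4: R (sign -) -> bounds (1/2, 3/4), value = 5/8
Edge 5: B (sign +) -> bounds (5/8, 3/4), value = 11/16
Edge 6: R (sign -) -> bounds (5/8, 11/16), value = 21/32
Edge 7: B (sign +) -> bounds (21/32, 11/16), value = 43/64
Edge 8: R (sign -) -> bounds (21/32, 43/64), value = 85/128
Edge 9: B (sign +) -> bounds (85/128, 43/64), value = 171/256
Game value = 171/256

171/256


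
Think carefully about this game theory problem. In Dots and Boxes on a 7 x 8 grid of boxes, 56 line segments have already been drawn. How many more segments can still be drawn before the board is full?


Grid: 7 x 8 boxes, i.e. 8 rows and 9 columns of dots.
Horizontal edges: (rows + 1) * cols = 8 * 8 = 64
Vertical edges: rows * (cols + 1) = 7 * 9 = 63
Total edges: 64 + 63 = 127
Edges drawn: 56
Remaining: 127 - 56 = 71

71


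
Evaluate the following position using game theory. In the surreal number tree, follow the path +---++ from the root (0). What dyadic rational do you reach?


Sign expansion: +---++
Rule: track bounds (lo, hi), initially (-inf, +inf). On '+', the current value becomes lo and we move to the simplest number in (value, hi): value + 1 if hi = +inf, otherwise the midpoint (value + hi)/2. On '-', the current value becomes hi and we move to value - 1 if lo = -inf, otherwise the midpoint (lo + value)/2.
Start at 0.
Step 1: sign = +, move right. Bounds: (0, +inf). Value = 1
Step 2: sign = -, move left. Bounds: (0, 1). Value = 1/2
Step 3: sign = -, move left. Bounds: (0, 1/2). Value = 1/4
Step 4: sign = -, move left. Bounds: (0, 1/4). Value = 1/8
Step 5: sign = +, move right. Bounds: (1/8, 1/4). Value = 3/16
Step 6: sign = +, move right. Bounds: (3/16, 1/4). Value = 7/32
The surreal number with sign expansion +---++ is 7/32.

7/32


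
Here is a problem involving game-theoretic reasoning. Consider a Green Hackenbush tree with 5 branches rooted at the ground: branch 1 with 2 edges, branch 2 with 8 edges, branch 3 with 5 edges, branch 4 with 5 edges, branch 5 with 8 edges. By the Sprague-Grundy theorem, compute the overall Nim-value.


The tree has 5 branches from the ground vertex.
In Green Hackenbush, the Nim-value of a simple path of length k is k.
Branch 1: length 2, Nim-value = 2
Branch 2: length 8, Nim-value = 8
Branch 3: length 5, Nim-value = 5
Branch 4: length 5, Nim-value = 5
Branch 5: length 8, Nim-value = 8
Total Nim-value = XOR of all branch values:
0 XOR 2 = 2
2 XOR 8 = 10
10 XOR 5 = 15
15 XOR 5 = 10
10 XOR 8 = 2
Nim-value of the tree = 2

2


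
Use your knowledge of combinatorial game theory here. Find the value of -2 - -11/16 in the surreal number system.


x = -2, y = -11/16
Converting to common denominator: 16
x = -32/16, y = -11/16
x - y = -2 - -11/16 = -21/16

-21/16


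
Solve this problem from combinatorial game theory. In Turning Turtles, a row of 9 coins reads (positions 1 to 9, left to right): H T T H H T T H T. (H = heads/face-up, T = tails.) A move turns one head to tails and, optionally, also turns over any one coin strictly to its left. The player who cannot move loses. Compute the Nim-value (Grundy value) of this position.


Coins: H T T H H T T H T
Key fact: a single head at position k behaves exactly like a Nim heap of size k (turning it to T and optionally flipping a coin at j < k corresponds to moving the heap from k to j, or to 0), and heads combine as a disjunctive sum (two heads at the same place would cancel, matching j XOR j = 0). So the Nim-value is the XOR of the 1-indexed positions of the heads.
Face-up positions (1-indexed): [1, 4, 5, 8]
XOR 0 with 1: 0 XOR 1 = 1
XOR 1 with 4: 1 XOR 4 = 5
XOR 5 with 5: 5 XOR 5 = 0
XOR 0 with 8: 0 XOR 8 = 8
Nim-value = 8

8


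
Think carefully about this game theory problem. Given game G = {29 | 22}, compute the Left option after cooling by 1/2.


Original game: {29 | 22} (a switch {a | b} with a > b).
Cooling by t (for t below the temperature (a - b)/2 = 7/2) taxes each move by t: {a | b} cooled by t is {a - t | b + t}.
Cooling amount: t = 1/2
Cooled Left option: 29 - 1/2 = 57/2
Cooled Right option: 22 + 1/2 = 45/2
Cooled game: {57/2 | 45/2}
Left option = 57/2

57/2


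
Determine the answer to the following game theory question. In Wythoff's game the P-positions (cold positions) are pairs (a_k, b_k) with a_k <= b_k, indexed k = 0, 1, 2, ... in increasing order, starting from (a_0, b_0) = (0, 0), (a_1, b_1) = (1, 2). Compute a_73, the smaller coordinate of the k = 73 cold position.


By Wythoff's theorem, a_k = floor(k * phi) and b_k = floor(k * phi^2) = a_k + k, where phi = (1 + sqrt(5))/2 is the golden ratio.
phi = (1 + sqrt(5))/2 = 1.618034
k = 73
k * phi = 73 * 1.618034 = 118.116481
a_73 = floor(k * phi) = 118

118


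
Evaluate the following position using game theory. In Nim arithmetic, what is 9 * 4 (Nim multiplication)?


Nim multiplication is bilinear over XOR: (u XOR v) * w = (u*w) XOR (v*w).
So we split each operand into its bit components and XOR the pairwise Nim products.
9 = 1 + 8 (as XOR of powers of 2).
4 = 4 (as XOR of powers of 2).
Using the standard Nim-product table on single bits:
  2*2 = 3,   2*4 = 8,   2*8 = 12,
  4*4 = 6,   4*8 = 11,  8*8 = 13,
and  1*x = x (identity), k*l = l*k (commutative).
Pairwise Nim products:
  1 * 4 = 4
  8 * 4 = 11
XOR them: 4 XOR 11 = 15.
Result: 9 * 4 = 15 (in Nim).

15


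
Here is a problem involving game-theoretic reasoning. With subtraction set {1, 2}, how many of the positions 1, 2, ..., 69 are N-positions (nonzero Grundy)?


Subtraction set S = {1, 2}, so G(n) = n mod 3.
G(n) = 0 when n is a multiple of 3.
Multiples of 3 in [1, 69]: 23
N-positions (nonzero Grundy) = 69 - 23 = 46

46


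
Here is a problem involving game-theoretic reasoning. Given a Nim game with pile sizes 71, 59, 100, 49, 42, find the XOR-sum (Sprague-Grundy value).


We need the XOR (exclusive or) of all pile sizes.
After XOR-ing pile 1 (size 71): 0 XOR 71 = 71
After XOR-ing pile 2 (size 59): 71 XOR 59 = 124
After XOR-ing pile 3 (size 100): 124 XOR 100 = 24
After XOR-ing pile 4 (size 49): 24 XOR 49 = 41
After XOR-ing pile 5 (size 42): 41 XOR 42 = 3
The Nim-value of this position is 3.

3


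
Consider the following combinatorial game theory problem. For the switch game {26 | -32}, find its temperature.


The game is {26 | -32}, a switch {a | b} with numbers a > b.
Cooling {a | b} by t gives {a - t | b + t}, which stops being hot when a - t = b + t, i.e. at t = (a - b)/2. So the temperature of a switch is (a - b)/2.
Temperature = (Left option - Right option) / 2
= (26 - (-32)) / 2
= 58 / 2
= 29

29


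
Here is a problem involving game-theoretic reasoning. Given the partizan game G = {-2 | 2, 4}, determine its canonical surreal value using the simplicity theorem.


Left options: {-2}, max = -2
Right options: {2, 4}, min = 2
All options are numbers and max(Left) < min(Right), so by the simplicity theorem the value is the simplest (earliest-born) number strictly between -2 and 2.
Integers -1 through 1 all lie strictly between -2 and 2.
Among integers, the simplest (lowest birthday = smallest |n|; 0 is born on day 0, +-n on day n) is 0.
No non-integer in the interval can be simpler: if x is a non-integer in the interval, then floor(x) or ceil(x) also lies in the interval (the interval contains an integer), and both are proper prefixes of x's sign expansion, i.e. born earlier. So the game value is 0.
Game value = 0

0


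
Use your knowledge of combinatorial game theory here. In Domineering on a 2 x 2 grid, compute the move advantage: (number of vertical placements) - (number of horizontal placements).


Board is 2 x 2 (rows x cols).
Left (vertical) placements: (rows-1) * cols = 1 * 2 = 2
Right (horizontal) placements: rows * (cols-1) = 2 * 1 = 2
Advantage = Left - Right = 2 - 2 = 0

0


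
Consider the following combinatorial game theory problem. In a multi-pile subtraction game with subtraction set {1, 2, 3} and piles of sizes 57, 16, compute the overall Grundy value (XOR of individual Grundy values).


Subtraction set: {1, 2, 3}
For this subtraction set, G(n) = n mod 4 (period = max + 1 = 4).
Pile 1 (size 57): G(57) = 57 mod 4 = 1
Pile 2 (size 16): G(16) = 16 mod 4 = 0
Total Grundy value = XOR of all: 1 XOR 0 = 1

1


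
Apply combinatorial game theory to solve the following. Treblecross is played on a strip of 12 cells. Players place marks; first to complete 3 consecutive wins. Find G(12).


Treblecross: place X on empty cells; 3-in-a-row wins.
Playing within two cells of an existing X lets the opponent win at once, so sensible play treats the cells i-2..i+2 around each X as dead. The player left with no safe cell loses, so this is a normal-play take-away game on strips of safe cells.
Placing X at cell i (0-indexed) of a strip of k safe cells leaves independent strips of sizes max(0, i-2) and max(0, k-i-3). Hence G(k) = mex{ G(max(0,i-2)) XOR G(max(0,k-i-3)) : 0 <= i < k }, with G(0) = 0.
G(1): splits (0,0):0^0=0 -> mex({0}) = 1
G(2): splits (0,0):0^0=0 -> mex({0}) = 1
G(3): splits (0,0):0^0=0 -> mex({0}) = 1
G(4): splits (0,1):0^1=1 (0,0):0^0=0 -> mex({0, 1}) = 2
G(5): splits (0,2):0^1=1 (0,1):0^1=1 (0,0):0^0=0 -> mex({0, 1}) = 2
G(6) = mex({1}) = 0
G(7) = mex({0, 1, 2}) = 3
G(8) = mex({0, 1, 2}) = 3
G(9) = mex({0, 2}) = 1
G(10) = mex({0, 2, 3}) = 1
G(11) = mex({0, 3}) = 1
G(12) = mex({1, 3}) = 0
Therefore G(12) = 0.

0


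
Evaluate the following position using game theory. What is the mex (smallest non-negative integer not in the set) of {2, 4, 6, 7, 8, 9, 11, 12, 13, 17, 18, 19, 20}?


Set = {2, 4, 6, 7, 8, 9, 11, 12, 13, 17, 18, 19, 20}
0 is NOT in the set. This is the mex.
mex = 0

0


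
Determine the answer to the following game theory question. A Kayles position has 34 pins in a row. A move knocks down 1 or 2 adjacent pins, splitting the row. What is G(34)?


Kayles: a move removes 1 or 2 adjacent pins from a contiguous row.
Removing pins from a row of k leaves two independent rows (a, b) with a + b = k - 1 (one pin) or a + b = k - 2 (two pins); an end removal gives a = 0.
By Sprague-Grundy, G(k) = mex{ G(a) XOR G(b) } over all these splits. G(0) = 0.
G(1): splits (0,0):0^0=0 -> mex({0}) = 1
G(2): splits (0,1):0^1=1 (0,0):0^0=0 -> mex({0, 1}) = 2
G(3): splits (0,2):0^2=2 (1,1):1^1=0 (0,1):0^1=1 -> mex({0, 1, 2}) = 3
G(4): splits (0,3):0^3=3 (1,2):1^2=3 (0,2):0^2=2 (1,1):1^1=0 -> mex({0, 2, 3}) = 1
G(5): splits (0,4):0^1=1 (1,3):1^3=2 (2,2):2^2=0 (0,3):0^3=3 (1,2):1^2=3 -> mex({0, 1, 2, 3}) = 4
G(6) = mex({0, 1, 2, 4}) = 3
G(7) = mex({0, 1, 3, 4, 5}) = 2
G(8) = mex({0, 2, 3, 5, 6}) = 1
G(9) = mex({0, 1, 2, 3, 6, 7}) = 4
G(10) = mex({0, 1, 3, 4, 5, 7}) = 2
G(11) = mex({0, 1, 2, 3, 4, 5}) = 6
G(12) = mex({0, 1, 2, 3, 5, 6, 7}) = 4
G(13) = mex({0, 2, 3, 4, 6, 7}) = 1
G(14) = mex({0, 1, 4, 5, 6, 7}) = 2
G(15) = mex({0, 1, 2, 3, 4, 5, 6}) = 7
G(16) = mex({0, 2, 3, 5, 6, 7}) = 1
G(17) = mex({0, 1, 2, 3, 5, 6, 7}) = 4
G(18) = mex({0, 1, 2, 4, 5, 6}) = 3
G(19) = mex({0, 1, 3, 4, 5, 7}) = 2
G(20) = mex({0, 2, 3, 4, 5, 6, 7}) = 1
G(21) = mex({0, 1, 2, 3, 5, 6, 7}) = 4
G(22) = mex({0, 1, 2, 3, 4, 5, 7}) = 6
G(23) = mex({0, 1, 2, 3, 4, 5, 6}) = 7
G(24) = mex({0, 1, 2, 3, 5, 6, 7}) = 4
G(25) = mex({0, 2, 3, 4, 6, 7}) = 1
G(26) = mex({0, 1, 3, 4, 5, 6, 7}) = 2
G(27) = mex({0, 1, 2, 3, 4, 5, 6, 7}) = 8
G(28) = mex({0, 1, 2, 3, 4, 6, 7, 8}) = 5
G(29) = mex({0, 1, 2, 3, 5, 6, 7, 8, 9}) = 4
G(30) = mex({0, 1, 2, 3, 4, 5, 6, 9, 10}) = 7
G(31) = mex({0, 1, 3, 4, 5, 7, 10, 11}) = 2
G(32) = mex({0, 2, 3, 4, 5, 6, 7, 9, 11}) = 1
G(33) = mex({0, 1, 2, 3, 4, 5, 6, 7, 9, 12}) = 8
G(34) = mex({0, 1, 2, 3, 4, 5, 7, 8, 11, 12}) = 6
Therefore G(34) = 6.

6


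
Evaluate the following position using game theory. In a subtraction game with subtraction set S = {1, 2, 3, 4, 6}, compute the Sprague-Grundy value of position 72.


The subtraction set is S = {1, 2, 3, 4, 6}.
G(k) = mex{ G(k - s) : s in S, s <= k }. We compute iteratively: G(0) = 0.
G(1) = mex({0}) = 1
G(2) = mex({0, 1}) = 2
G(3) = mex({0, 1, 2}) = 3
G(4) = mex({0, 1, 2, 3}) = 4
G(5) = mex({1, 2, 3, 4}) = 0
G(6) = mex({0, 2, 3, 4}) = 1
G(7) = mex({0, 1, 3, 4}) = 2
G(8) = mex({0, 1, 2, 4}) = 3
G(9) = mex({0, 1, 2, 3}) = 4
G(10) = mex({1, 2, 3, 4}) = 0
Observe that G(5)..G(10) = 0, 1, 2, 3, 4, 0 repeats G(0)..G(5) = 0, 1, 2, 3, 4, 0.
For k >= max(S) = 6, G(k) is determined by the previous 6 values G(k-6)..G(k-1); a window of 6 consecutive values has recurred shifted by 5, so by induction G(k + 5) = G(k) for all k >= 0: the sequence is periodic from the start with period 5.
One period: G(0..4) = 0, 1, 2, 3, 4.
72 mod 5 = 2, so G(72) = G(2) = 2.

2


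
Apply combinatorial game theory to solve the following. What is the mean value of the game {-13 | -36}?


Game = {-13 | -36}, a switch {a | b} with numbers a > b.
Its thermograph has left wall a - t and right wall b + t, which meet at t = (a - b)/2, where both equal (a + b)/2. So the mast (mean value) is at (a + b)/2.
Mean = (-13 + (-36))/2 = -49/2 = -49/2

-49/2


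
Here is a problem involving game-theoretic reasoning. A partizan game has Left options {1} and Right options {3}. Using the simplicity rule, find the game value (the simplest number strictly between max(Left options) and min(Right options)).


Left options: {1}, max = 1
Right options: {3}, min = 3
All options are numbers and max(Left) < min(Right), so by the simplicity theorem the value is the simplest (earliest-born) number strictly between 1 and 3.
The only integer strictly between 1 and 3 is 2.
No non-integer in the interval can be simpler: if x is a non-integer in the interval, then floor(x) or ceil(x) also lies in the interval (the interval contains an integer), and both are proper prefixes of x's sign expansion, i.e. born earlier. So the game value is 2.
Game value = 2

2


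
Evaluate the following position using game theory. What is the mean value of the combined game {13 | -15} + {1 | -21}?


G1 = {13 | -15}, G2 = {1 | -21}
Each is a switch {a | b} with numbers a > b; its mean value is (a + b)/2, and mean value is additive over game sums: m(G1 + G2) = m(G1) + m(G2).
Mean of G1 = (13 + (-15))/2 = -2/2 = -1
Mean of G2 = (1 + (-21))/2 = -20/2 = -10
Mean of G1 + G2 = -1 + -10 = -11

-11


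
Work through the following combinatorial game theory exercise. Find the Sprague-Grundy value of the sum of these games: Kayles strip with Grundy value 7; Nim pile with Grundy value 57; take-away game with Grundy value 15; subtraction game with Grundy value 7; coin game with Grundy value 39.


By the Sprague-Grundy theorem, the Grundy value of a sum of games is the XOR of individual Grundy values.
Kayles strip: Grundy value = 7. Running XOR: 0 XOR 7 = 7
Nim pile: Grundy value = 57. Running XOR: 7 XOR 57 = 62
take-away game: Grundy value = 15. Running XOR: 62 XOR 15 = 49
subtraction game: Grundy value = 7. Running XOR: 49 XOR 7 = 54
coin game: Grundy value = 39. Running XOR: 54 XOR 39 = 17
The combined Grundy value is 17.

17


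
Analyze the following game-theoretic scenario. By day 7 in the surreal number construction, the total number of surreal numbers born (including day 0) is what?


Day 0: {|} = 0 is born. Count = 1.
Day n: the number of surreal numbers born by day n is 2^(n+1) - 1.
By day 0: 2^1 - 1 = 1
By day 1: 2^2 - 1 = 3
By day 2: 2^3 - 1 = 7
By day 3: 2^4 - 1 = 15
By day 4: 2^5 - 1 = 31
By day 5: 2^6 - 1 = 63
By day 6: 2^7 - 1 = 127
By day 7: 2^8 - 1 = 255
By day 7: 255 surreal numbers.

255


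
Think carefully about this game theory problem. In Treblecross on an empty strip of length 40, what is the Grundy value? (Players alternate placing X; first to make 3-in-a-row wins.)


Treblecross: place X on empty cells; 3-in-a-row wins.
Playing within two cells of an existing X lets the opponent win at once, so sensible play treats the cells i-2..i+2 around each X as dead. The player left with no safe cell loses, so this is a normal-play take-away game on strips of safe cells.
Placing X at cell i (0-indexed) of a strip of k safe cells leaves independent strips of sizes max(0, i-2) and max(0, k-i-3). Hence G(k) = mex{ G(max(0,i-2)) XOR G(max(0,k-i-3)) : 0 <= i < k }, with G(0) = 0.
G(1): splits (0,0):0^0=0 -> mex({0}) = 1
G(2): splits (0,0):0^0=0 -> mex({0}) = 1
G(3): splits (0,0):0^0=0 -> mex({0}) = 1
G(4): splits (0,1):0^1=1 (0,0):0^0=0 -> mex({0, 1}) = 2
G(5): splits (0,2):0^1=1 (0,1):0^1=1 (0,0):0^0=0 -> mex({0, 1}) = 2
G(6) = mex({1}) = 0
G(7) = mex({0, 1, 2}) = 3
G(8) = mex({0, 1, 2}) = 3
G(9) = mex({0, 2}) = 1
G(10) = mex({0, 2, 3}) = 1
G(11) = mex({0, 3}) = 1
G(12) = mex({1, 3}) = 0
G(13) = mex({0, 1, 2, 3}) = 4
G(14) = mex({0, 1, 2}) = 3
G(15) = mex({0, 1, 2}) = 3
G(16) = mex({0, 1, 2, 4}) = 3
G(17) = mex({0, 1, 3, 4}) = 2
G(18) = mex({0, 1, 3, 4}) = 2
G(19) = mex({0, 1, 3, 5}) = 2
G(20) = mex({0, 1, 2, 3, 5}) = 4
G(21) = mex({0, 1, 2, 3, 5}) = 4
G(22) = mex({1, 2, 6}) = 0
G(23) = mex({0, 1, 2, 3, 4, 6}) = 5
G(24) = mex({0, 1, 2, 3, 4}) = 5
G(25) = mex({0, 1, 3, 4, 7}) = 2
G(26) = mex({0, 1, 3, 4, 5, 7}) = 2
G(27) = mex({0, 1, 3, 5}) = 2
G(28) = mex({0, 1, 2, 5}) = 3
G(29) = mex({0, 1, 2, 4, 5, 6}) = 3
G(30) = mex({1, 2, 4, 6}) = 0
G(31) = mex({0, 1, 2, 3, 4, 6}) = 5
G(32) = mex({1, 2, 3, 4, 7}) = 0
G(33) = mex({0, 3, 7}) = 1
G(34) = mex({0, 2, 3, 5, 7}) = 1
G(35) = mex({0, 2, 3, 5, 6}) = 1
G(36) = mex({0, 1, 2, 5, 6}) = 3
G(37) = mex({0, 1, 2, 4, 5, 6}) = 3
G(38) = mex({0, 1, 2, 4}) = 3
G(39) = mex({0, 1, 2, 3, 4, 7}) = 5
G(40) = mex({0, 1, 2, 3, 4, 5, 7}) = 6
Therefore G(40) = 6.

6


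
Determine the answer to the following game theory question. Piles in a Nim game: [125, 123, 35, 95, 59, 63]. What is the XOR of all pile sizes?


We need the XOR (exclusive or) of all pile sizes.
After XOR-ing pile 1 (size 125): 0 XOR 125 = 125
After XOR-ing pile 2 (size 123): 125 XOR 123 = 6
After XOR-ing pile 3 (size 35): 6 XOR 35 = 37
After XOR-ing pile 4 (size 95): 37 XOR 95 = 122
After XOR-ing pile 5 (size 59): 122 XOR 59 = 65
After XOR-ing pile 6 (size 63): 65 XOR 63 = 126
The Nim-value of this position is 126.

126


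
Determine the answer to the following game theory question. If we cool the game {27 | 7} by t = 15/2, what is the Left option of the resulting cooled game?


Original game: {27 | 7} (a switch {a | b} with a > b).
Cooling by t (for t below the temperature (a - b)/2 = 10) taxes each move by t: {a | b} cooled by t is {a - t | b + t}.
Cooling amount: t = 15/2
Cooled Left option: 27 - 15/2 = 39/2
Cooled Right option: 7 + 15/2 = 29/2
Cooled game: {39/2 | 29/2}
Left option = 39/2

39/2


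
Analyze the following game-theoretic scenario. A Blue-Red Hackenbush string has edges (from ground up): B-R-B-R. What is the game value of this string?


Edges (from ground): B-R-B-R
By Berlekamp's sign-expansion rule, a Blue-Red Hackenbush stalk has the value of the surreal number whose sign sequence is the edge sequence with B -> + and R -> -.
Sign sequence: +-+-
Trace the sign expansion in the surreal number tree, starting from 0:
Edge 1: B (sign +) -> bounds (0, +inf), value = 1
Edge 2: R (sign -) -> bounds (0, 1), value = 1/2
Edge 3: B (sign +) -> bounds (1/2, 1), value = 3/4
Edge 4: R (sign -) -> bounds (1/2, 3/4), value = 5/8
Game value = 5/8

5/8


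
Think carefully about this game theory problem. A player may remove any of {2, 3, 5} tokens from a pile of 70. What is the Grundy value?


The subtraction set is S = {2, 3, 5}.
G(k) = mex{ G(k - s) : s in S, s <= k }. We compute iteratively: G(0) = 0.
G(1) = mex({}) = 0
G(2) = mex({0}) = 1
G(3) = mex({0}) = 1
G(4) = mex({0, 1}) = 2
G(5) = mex({0, 1}) = 2
G(6) = mex({0, 1, 2}) = 3
G(7) = mex({1, 2}) = 0
G(8) = mex({1, 2, 3}) = 0
G(9) = mex({0, 2, 3}) = 1
G(10) = mex({0, 2}) = 1
G(11) = mex({0, 1, 3}) = 2
Observe that G(7)..G(11) = 0, 0, 1, 1, 2 repeats G(0)..G(4) = 0, 0, 1, 1, 2.
For k >= max(S) = 5, G(k) is determined by the previous 5 values G(k-5)..G(k-1); a window of 5 consecutive values has recurred shifted by 7, so by induction G(k + 7) = G(k) for all k >= 0: the sequence is periodic from the start with period 7.
One period: G(0..6) = 0, 0, 1, 1, 2, 2, 3.
70 mod 7 = 0, so G(70) = G(0) = 0.

0


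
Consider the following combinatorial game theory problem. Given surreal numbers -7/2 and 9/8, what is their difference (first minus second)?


x = -7/2, y = 9/8
Converting to common denominator: 8
x = -28/8, y = 9/8
x - y = -7/2 - 9/8 = -37/8

-37/8


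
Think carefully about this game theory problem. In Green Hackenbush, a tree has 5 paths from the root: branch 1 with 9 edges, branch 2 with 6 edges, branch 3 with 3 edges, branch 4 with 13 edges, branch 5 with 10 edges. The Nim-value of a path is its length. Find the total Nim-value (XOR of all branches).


The tree has 5 branches from the ground vertex.
In Green Hackenbush, the Nim-value of a simple path of length k is k.
Branch 1: length 9, Nim-value = 9
Branch 2: length 6, Nim-value = 6
Branch 3: length 3, Nim-value = 3
Branch 4: length 13, Nim-value = 13
Branch 5: length 10, Nim-value = 10
Total Nim-value = XOR of all branch values:
0 XOR 9 = 9
9 XOR 6 = 15
15 XOR 3 = 12
12 XOR 13 = 1
1 XOR 10 = 11
Nim-value of the tree = 11

11


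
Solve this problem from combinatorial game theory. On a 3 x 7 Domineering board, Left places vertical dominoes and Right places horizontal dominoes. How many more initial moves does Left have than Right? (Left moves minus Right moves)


Board is 3 x 7 (rows x cols).
Left (vertical) placements: (rows-1) * cols = 2 * 7 = 14
Right (horizontal) placements: rows * (cols-1) = 3 * 6 = 18
Advantage = Left - Right = 14 - 18 = -4

-4


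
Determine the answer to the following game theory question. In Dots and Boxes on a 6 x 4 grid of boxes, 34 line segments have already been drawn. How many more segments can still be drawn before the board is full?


Grid: 6 x 4 boxes, i.e. 7 rows and 5 columns of dots.
Horizontal edges: (rows + 1) * cols = 7 * 4 = 28
Vertical edges: rows * (cols + 1) = 6 * 5 = 30
Total edges: 28 + 30 = 58
Edges drawn: 34
Remaining: 58 - 34 = 24

24


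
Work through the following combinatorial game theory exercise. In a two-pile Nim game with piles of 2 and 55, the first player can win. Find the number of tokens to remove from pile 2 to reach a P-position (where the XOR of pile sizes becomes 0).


Piles: 2 and 55
Current XOR: 2 XOR 55 = 53 (non-zero, so this is an N-position).
To make the XOR zero, we need to find a move that balances the piles.
For pile 2 (size 55): target = 55 XOR 53 = 2
We reduce pile 2 from 55 to 2.
Tokens removed: 55 - 2 = 53
Verification: 2 XOR 2 = 0

53


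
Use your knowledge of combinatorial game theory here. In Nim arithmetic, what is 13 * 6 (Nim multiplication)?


Nim multiplication is bilinear over XOR: (u XOR v) * w = (u*w) XOR (v*w).
So we split each operand into its bit components and XOR the pairwise Nim products.
13 = 1 + 4 + 8 (as XOR of powers of 2).
6 = 2 + 4 (as XOR of powers of 2).
Using the standard Nim-product table on single bits:
  2*2 = 3,   2*4 = 8,   2*8 = 12,
  4*4 = 6,   4*8 = 11,  8*8 = 13,
and  1*x = x (identity), k*l = l*k (commutative).
Pairwise Nim products:
  1 * 2 = 2
  1 * 4 = 4
  4 * 2 = 8
  4 * 4 = 6
  8 * 2 = 12
  8 * 4 = 11
XOR them: 2 XOR 4 XOR 8 XOR 6 XOR 12 XOR 11 = 15.
Result: 13 * 6 = 15 (in Nim).

15


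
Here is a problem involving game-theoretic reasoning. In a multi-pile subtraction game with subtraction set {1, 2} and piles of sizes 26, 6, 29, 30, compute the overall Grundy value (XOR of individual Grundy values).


Subtraction set: {1, 2}
For this subtraction set, G(n) = n mod 3 (period = max + 1 = 3).
Pile 1 (size 26): G(26) = 26 mod 3 = 2
Pile 2 (size 6): G(6) = 6 mod 3 = 0
Pile 3 (size 29): G(29) = 29 mod 3 = 2
Pile 4 (size 30): G(30) = 30 mod 3 = 0
Total Grundy value = XOR of all: 2 XOR 0 XOR 2 XOR 0 = 0

0


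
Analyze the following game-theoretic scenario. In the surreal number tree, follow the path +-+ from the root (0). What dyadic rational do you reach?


Sign expansion: +-+
Rule: track bounds (lo, hi), initially (-inf, +inf). On '+', the current value becomes lo and we move to the simplest number in (value, hi): value + 1 if hi = +inf, otherwise the midpoint (value + hi)/2. On '-', the current value becomes hi and we move to value - 1 if lo = -inf, otherwise the midpoint (lo + value)/2.
Start at 0.
Step 1: sign = +, move right. Bounds: (0, +inf). Value = 1
Step 2: sign = -, move left. Bounds: (0, 1). Value = 1/2
Step 3: sign = +, move right. Bounds: (1/2, 1). Value = 3/4
The surreal number with sign expansion +-+ is 3/4.

3/4


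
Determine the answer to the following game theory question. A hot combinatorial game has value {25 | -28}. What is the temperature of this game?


The game is {25 | -28}, a switch {a | b} with numbers a > b.
Cooling {a | b} by t gives {a - t | b + t}, which stops being hot when a - t = b + t, i.e. at t = (a - b)/2. So the temperature of a switch is (a - b)/2.
Temperature = (Left option - Right option) / 2
= (25 - (-28)) / 2
= 53 / 2
= 53/2

53/2


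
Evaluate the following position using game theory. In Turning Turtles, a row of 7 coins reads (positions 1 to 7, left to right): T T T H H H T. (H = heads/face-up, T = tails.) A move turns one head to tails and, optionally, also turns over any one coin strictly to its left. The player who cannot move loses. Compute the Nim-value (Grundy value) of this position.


Coins: T T T H H H T
Key fact: a single head at position k behaves exactly like a Nim heap of size k (turning it to T and optionally flipping a coin at j < k corresponds to moving the heap from k to j, or to 0), and heads combine as a disjunctive sum (two heads at the same place would cancel, matching j XOR j = 0). So the Nim-value is the XOR of the 1-indexed positions of the heads.
Face-up positions (1-indexed): [4, 5, 6]
XOR 0 with 4: 0 XOR 4 = 4
XOR 4 with 5: 4 XOR 5 = 1
XOR 1 with 6: 1 XOR 6 = 7
Nim-value = 7

7


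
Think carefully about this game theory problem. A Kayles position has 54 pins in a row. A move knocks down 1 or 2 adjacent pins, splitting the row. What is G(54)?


Kayles: a move removes 1 or 2 adjacent pins from a contiguous row.
Removing pins from a row of k leaves two independent rows (a, b) with a + b = k - 1 (one pin) or a + b = k - 2 (two pins); an end removal gives a = 0.
By Sprague-Grundy, G(k) = mex{ G(a) XOR G(b) } over all these splits. G(0) = 0.
G(1): splits (0,0):0^0=0 -> mex({0}) = 1
G(2): splits (0,1):0^1=1 (0,0):0^0=0 -> mex({0, 1}) = 2
G(3): splits (0,2):0^2=2 (1,1):1^1=0 (0,1):0^1=1 -> mex({0, 1, 2}) = 3
G(4): splits (0,3):0^3=3 (1,2):1^2=3 (0,2):0^2=2 (1,1):1^1=0 -> mex({0, 2, 3}) = 1
G(5): splits (0,4):0^1=1 (1,3):1^3=2 (2,2):2^2=0 (0,3):0^3=3 (1,2):1^2=3 -> mex({0, 1, 2, 3}) = 4
G(6) = mex({0, 1, 2, 4}) = 3
G(7) = mex({0, 1, 3, 4, 5}) = 2
G(8) = mex({0, 2, 3, 5, 6}) = 1
G(9) = mex({0, 1, 2, 3, 6, 7}) = 4
G(10) = mex({0, 1, 3, 4, 5, 7}) = 2
G(11) = mex({0, 1, 2, 3, 4, 5}) = 6
G(12) = mex({0, 1, 2, 3, 5, 6, 7}) = 4
G(13) = mex({0, 2, 3, 4, 6, 7}) = 1
G(14) = mex({0, 1, 4, 5, 6, 7}) = 2
G(15) = mex({0, 1, 2, 3, 4, 5, 6}) = 7
G(16) = mex({0, 2, 3, 5, 6, 7}) = 1
G(17) = mex({0, 1, 2, 3, 5, 6, 7}) = 4
G(18) = mex({0, 1, 2, 4, 5, 6}) = 3
G(19) = mex({0, 1, 3, 4, 5, 7}) = 2
G(20) = mex({0, 2, 3, 4, 5, 6, 7}) = 1
G(21) = mex({0, 1, 2, 3, 5, 6, 7}) = 4
G(22) = mex({0, 1, 2, 3, 4, 5, 7}) = 6
G(23) = mex({0, 1, 2, 3, 4, 5, 6}) = 7
G(24) = mex({0, 1, 2, 3, 5, 6, 7}) = 4
G(25) = mex({0, 2, 3, 4, 6, 7}) = 1
G(26) = mex({0, 1, 3, 4, 5, 6, 7}) = 2
G(27) = mex({0, 1, 2, 3, 4, 5, 6, 7}) = 8
G(28) = mex({0, 1, 2, 3, 4, 6, 7, 8}) = 5
G(29) = mex({0, 1, 2, 3, 5, 6, 7, 8, 9}) = 4
G(30) = mex({0, 1, 2, 3, 4, 5, 6, 9, 10}) = 7
G(31) = mex({0, 1, 3, 4, 5, 7, 10, 11}) = 2
G(32) = mex({0, 2, 3, 4, 5, 6, 7, 9, 11}) = 1
G(33) = mex({0, 1, 2, 3, 4, 5, 6, 7, 9, 12}) = 8
G(34) = mex({0, 1, 2, 3, 4, 5, 7, 8, 11, 12}) = 6
G(35) = mex({0, 1, 2, 3, 4, 5, 6, 8, 9, 10, 11}) = 7
G(36) = mex({0, 1, 2, 3, 5, 6, 7, 9, 10}) = 4
G(37) = mex({0, 2, 3, 4, 6, 7, 9, 10, 11, 12}) = 1
G(38) = mex({0, 1, 3, 4, 5, 6, 7, 9, 10, 11, 12}) = 2
G(39) = mex({0, 1, 2, 4, 5, 6, 7, 9, 10, 12, 14}) = 3
G(40) = mex({0, 2, 3, 4, 6, 7, 11, 12, 14}) = 1
G(41) = mex({0, 1, 2, 3, 5, 6, 7, 9, 10, 11, 12}) = 4
G(42) = mex({0, 1, 2, 3, 4, 5, 6, 9, 10}) = 7
G(43) = mex({0, 1, 3, 4, 5, 7, 9, 10, 12, 15}) = 2
G(44) = mex({0, 2, 3, 4, 5, 6, 7, 9, 10, 12, 15}) = 1
G(45) = mex({0, 1, 2, 3, 4, 5, 6, 7, 9, 10, 12, 14}) = 8
G(46) = mex({0, 1, 3, 4, 5, 7, 8, 11, 12, 14}) = 2
G(47) = mex({0, 1, 2, 3, 4, 5, 6, 8, 9, 10, 11, 12}) = 7
G(48) = mex({0, 1, 2, 3, 5, 6, 7, 9, 10}) = 4
G(49) = mex({0, 2, 3, 4, 6, 7, 9, 10, 11, 12, 15}) = 1
G(50) = mex({0, 1, 4, 5, 6, 7, 9, 11, 12, 14, 15}) = 2
G(51) = mex({0, 1, 2, 3, 4, 5, 6, 7, 9, 12, 14, 15}) = 8
G(52) = mex({0, 2, 3, 4, 5, 6, 7, 8, 11, 12, 15}) = 1
G(53) = mex({0, 1, 2, 3, 5, 6, 7, 8, 9, 10, 11, 12}) = 4
G(54) = mex({0, 1, 2, 3, 4, 5, 6, 9, 10}) = 7
Therefore G(54) = 7.

7


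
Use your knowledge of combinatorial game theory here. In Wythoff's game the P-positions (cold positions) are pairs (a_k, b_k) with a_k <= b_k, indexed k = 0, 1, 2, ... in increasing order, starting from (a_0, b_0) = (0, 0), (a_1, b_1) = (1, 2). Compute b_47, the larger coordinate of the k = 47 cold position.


By Wythoff's theorem, a_k = floor(k * phi) and b_k = floor(k * phi^2) = a_k + k, where phi = (1 + sqrt(5))/2 is the golden ratio.
phi = (1 + sqrt(5))/2 = 1.618034
phi^2 = phi + 1 = 2.618034
k = 47
k * phi^2 = 47 * 2.618034 = 123.047597
b_47 = floor(k * phi^2) = 123 (check: a_47 + k = 76 + 47 = 123)

123


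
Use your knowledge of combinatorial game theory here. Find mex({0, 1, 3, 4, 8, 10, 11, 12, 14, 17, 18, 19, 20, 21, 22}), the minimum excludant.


Set = {0, 1, 3, 4, 8, 10, 11, 12, 14, 17, 18, 19, 20, 21, 22}
0 is in the set.
1 is in the set.
2 is NOT in the set. This is the mex.
mex = 2

2


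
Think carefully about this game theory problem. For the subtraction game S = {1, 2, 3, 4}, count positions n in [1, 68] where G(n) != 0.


Subtraction set S = {1, 2, 3, 4}, so G(n) = n mod 5.
G(n) = 0 when n is a multiple of 5.
Multiples of 5 in [1, 68]: 13
N-positions (nonzero Grundy) = 68 - 13 = 55

55


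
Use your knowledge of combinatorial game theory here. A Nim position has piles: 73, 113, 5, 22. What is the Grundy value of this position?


We need the XOR (exclusive or) of all pile sizes.
After XOR-ing pile 1 (size 73): 0 XOR 73 = 73
After XOR-ing pile 2 (size 113): 73 XOR 113 = 56
After XOR-ing pile 3 (size 5): 56 XOR 5 = 61
After XOR-ing pile 4 (size 22): 61 XOR 22 = 43
The Nim-value of this position is 43.

43


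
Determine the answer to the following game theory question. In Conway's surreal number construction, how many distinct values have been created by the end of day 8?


Day 0: {|} = 0 is born. Count = 1.
Day n: the number of surreal numbers born by day n is 2^(n+1) - 1.
By day 0: 2^1 - 1 = 1
By day 1: 2^2 - 1 = 3
By day 2: 2^3 - 1 = 7
By day 3: 2^4 - 1 = 15
By day 4: 2^5 - 1 = 31
By day 5: 2^6 - 1 = 63
By day 6: 2^7 - 1 = 127
By day 7: 2^8 - 1 = 255
By day 8: 2^9 - 1 = 511
By day 8: 511 surreal numbers.

511


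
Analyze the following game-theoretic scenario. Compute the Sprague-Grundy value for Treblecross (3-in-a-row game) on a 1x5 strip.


Treblecross: place X on empty cells; 3-in-a-row wins.
Playing within two cells of an existing X lets the opponent win at once, so sensible play treats the cells i-2..i+2 around each X as dead. The player left with no safe cell loses, so this is a normal-play take-away game on strips of safe cells.
Placing X at cell i (0-indexed) of a strip of k safe cells leaves independent strips of sizes max(0, i-2) and max(0, k-i-3). Hence G(k) = mex{ G(max(0,i-2)) XOR G(max(0,k-i-3)) : 0 <= i < k }, with G(0) = 0.
G(1): splits (0,0):0^0=0 -> mex({0}) = 1
G(2): splits (0,0):0^0=0 -> mex({0}) = 1
G(3): splits (0,0):0^0=0 -> mex({0}) = 1
G(4): splits (0,1):0^1=1 (0,0):0^0=0 -> mex({0, 1}) = 2
G(5): splits (0,2):0^1=1 (0,1):0^1=1 (0,0):0^0=0 -> mex({0, 1}) = 2
Therefore G(5) = 2.

2


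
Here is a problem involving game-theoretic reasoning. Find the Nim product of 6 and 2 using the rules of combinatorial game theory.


Nim multiplication is bilinear over XOR: (u XOR v) * w = (u*w) XOR (v*w).
So we split each operand into its bit components and XOR the pairwise Nim products.
6 = 2 + 4 (as XOR of powers of 2).
2 = 2 (as XOR of powers of 2).
Using the standard Nim-product table on single bits:
  2*2 = 3,   2*4 = 8,   2*8 = 12,
  4*4 = 6,   4*8 = 11,  8*8 = 13,
and  1*x = x (identity), k*l = l*k (commutative).
Pairwise Nim products:
  2 * 2 = 3
  4 * 2 = 8
XOR them: 3 XOR 8 = 11.
Result: 6 * 2 = 11 (in Nim).

11


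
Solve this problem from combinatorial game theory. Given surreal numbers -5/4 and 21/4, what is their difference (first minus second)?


x = -5/4, y = 21/4
Converting to common denominator: 4
x = -5/4, y = 21/4
x - y = -5/4 - 21/4 = -13/2

-13/2


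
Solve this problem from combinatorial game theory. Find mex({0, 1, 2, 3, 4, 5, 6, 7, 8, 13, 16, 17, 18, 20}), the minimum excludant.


Set = {0, 1, 2, 3, 4, 5, 6, 7, 8, 13, 16, 17, 18, 20}
0 is in the set.
1 is in the set.
2 is in the set.
3 is in the set.
4 is in the set.
5 is in the set.
6 is in the set.
7 is in the set.
8 is in the set.
9 is NOT in the set. This is the mex.
mex = 9

9


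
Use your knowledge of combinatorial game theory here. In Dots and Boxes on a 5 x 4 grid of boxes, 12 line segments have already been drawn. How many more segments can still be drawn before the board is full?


Grid: 5 x 4 boxes, i.e. 6 rows and 5 columns of dots.
Horizontal edges: (rows + 1) * cols = 6 * 4 = 24
Vertical edges: rows * (cols + 1) = 5 * 5 = 25
Total edges: 24 + 25 = 49
Edges drawn: 12
Remaining: 49 - 12 = 37

37


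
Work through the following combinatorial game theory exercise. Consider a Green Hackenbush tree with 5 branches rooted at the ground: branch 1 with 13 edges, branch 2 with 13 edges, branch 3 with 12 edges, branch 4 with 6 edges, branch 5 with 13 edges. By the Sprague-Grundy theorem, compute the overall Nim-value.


The tree has 5 branches from the ground vertex.
In Green Hackenbush, the Nim-value of a simple path of length k is k.
Branch 1: length 13, Nim-value = 13
Branch 2: length 13, Nim-value = 13
Branch 3: length 12, Nim-value = 12
Branch 4: length 6, Nim-value = 6
Branch 5: length 13, Nim-value = 13
Total Nim-value = XOR of all branch values:
0 XOR 13 = 13
13 XOR 13 = 0
0 XOR 12 = 12
12 XOR 6 = 10
10 XOR 13 = 7
Nim-value of the tree = 7

7


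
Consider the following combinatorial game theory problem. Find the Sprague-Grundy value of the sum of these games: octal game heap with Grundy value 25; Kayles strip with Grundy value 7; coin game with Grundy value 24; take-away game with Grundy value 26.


By the Sprague-Grundy theorem, the Grundy value of a sum of games is the XOR of individual Grundy values.
octal game heap: Grundy value = 25. Running XOR: 0 XOR 25 = 25
Kayles strip: Grundy value = 7. Running XOR: 25 XOR 7 = 30
coin game: Grundy value = 24. Running XOR: 30 XOR 24 = 6
take-away game: Grundy value = 26. Running XOR: 6 XOR 26 = 28
The combined Grundy value is 28.

28


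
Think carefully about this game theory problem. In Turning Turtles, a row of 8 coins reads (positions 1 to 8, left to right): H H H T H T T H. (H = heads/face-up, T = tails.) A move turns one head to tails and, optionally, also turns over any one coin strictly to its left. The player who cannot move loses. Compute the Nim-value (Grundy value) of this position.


Coins: H H H T H T T H
Key fact: a single head at position k behaves exactly like a Nim heap of size k (turning it to T and optionally flipping a coin at j < k corresponds to moving the heap from k to j, or to 0), and heads combine as a disjunctive sum (two heads at the same place would cancel, matching j XOR j = 0). So the Nim-value is the XOR of the 1-indexed positions of the heads.
Face-up positions (1-indexed): [1, 2, 3, 5, 8]
XOR 0 with 1: 0 XOR 1 = 1
XOR 1 with 2: 1 XOR 2 = 3
XOR 3 with 3: 3 XOR 3 = 0
XOR 0 with 5: 0 XOR 5 = 5
XOR 5 with 8: 5 XOR 8 = 13
Nim-value = 13

13


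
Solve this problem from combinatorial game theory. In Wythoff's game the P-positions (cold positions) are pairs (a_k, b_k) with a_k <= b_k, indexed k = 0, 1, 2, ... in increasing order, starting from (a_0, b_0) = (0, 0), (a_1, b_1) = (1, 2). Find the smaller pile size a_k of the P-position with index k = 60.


By Wythoff's theorem, a_k = floor(k * phi) and b_k = floor(k * phi^2) = a_k + k, where phi = (1 + sqrt(5))/2 is the golden ratio.
phi = (1 + sqrt(5))/2 = 1.618034
k = 60
k * phi = 60 * 1.618034 = 97.082039
a_60 = floor(k * phi) = 97

97


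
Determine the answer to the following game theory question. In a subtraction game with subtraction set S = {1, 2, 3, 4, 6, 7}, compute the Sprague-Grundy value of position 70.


The subtraction set is S = {1, 2, 3, 4, 6, 7}.
G(k) = mex{ G(k - s) : s in S, s <= k }. We compute iteratively: G(0) = 0.
G(1) = mex({0}) = 1
G(2) = mex({0, 1}) = 2
G(3) = mex({0, 1, 2}) = 3
G(4) = mex({0, 1, 2, 3}) = 4
G(5) = mex({1, 2, 3, 4}) = 0
G(6) = mex({0, 2, 3, 4}) = 1
G(7) = mex({0, 1, 3, 4}) = 2
G(8) = mex({0, 1, 2, 4}) = 3
G(9) = mex({0, 1, 2, 3}) = 4
G(10) = mex({1, 2, 3, 4}) = 0
G(11) = mex({0, 2, 3, 4}) = 1
Observe that G(5)..G(11) = 0, 1, 2, 3, 4, 0, 1 repeats G(0)..G(6) = 0, 1, 2, 3, 4, 0, 1.
For k >= max(S) = 7, G(k) is determined by the previous 7 values G(k-7)..G(k-1); a window of 7 consecutive values has recurred shifted by 5, so by induction G(k + 5) = G(k) for all k >= 0: the sequence is periodic from the start with period 5.
One period: G(0..4) = 0, 1, 2, 3, 4.
70 mod 5 = 0, so G(70) = G(0) = 0.

0
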